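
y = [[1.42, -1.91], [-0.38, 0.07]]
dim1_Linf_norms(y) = [1.91, 0.38]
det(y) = -0.63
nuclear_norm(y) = 2.66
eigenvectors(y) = [[0.98, 0.74], [-0.21, 0.68]]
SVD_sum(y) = [[1.44,-1.89],[-0.17,0.23]] + [[-0.02, -0.02], [-0.21, -0.16]]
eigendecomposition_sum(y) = [[1.48, -1.61], [-0.32, 0.35]] + [[-0.06, -0.3], [-0.06, -0.28]]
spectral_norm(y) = 2.40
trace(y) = 1.49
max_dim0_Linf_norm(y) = 1.91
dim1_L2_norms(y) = [2.38, 0.39]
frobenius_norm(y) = 2.41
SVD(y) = [[-0.99, 0.12],[0.12, 0.99]] @ diag([2.3969787581988506, 0.2613289741752624]) @ [[-0.61, 0.79], [-0.79, -0.61]]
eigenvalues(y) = [1.83, -0.34]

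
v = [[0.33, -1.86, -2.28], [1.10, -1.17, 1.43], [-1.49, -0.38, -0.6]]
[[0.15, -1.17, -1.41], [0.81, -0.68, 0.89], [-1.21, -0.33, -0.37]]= v @ [[0.8, 0.06, -0.0], [0.06, 0.64, -0.00], [-0.0, -0.0, 0.62]]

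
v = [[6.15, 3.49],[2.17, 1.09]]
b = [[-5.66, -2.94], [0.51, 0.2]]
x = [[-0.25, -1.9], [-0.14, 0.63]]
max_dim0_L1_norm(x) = 2.53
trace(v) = 7.24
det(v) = -0.87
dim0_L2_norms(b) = [5.68, 2.95]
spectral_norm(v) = 7.48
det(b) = 0.37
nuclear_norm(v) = 7.59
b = x @ v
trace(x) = 0.38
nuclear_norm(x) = 2.22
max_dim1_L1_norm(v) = 9.64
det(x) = -0.42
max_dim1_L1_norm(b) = 8.6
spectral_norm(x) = 2.01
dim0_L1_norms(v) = [8.32, 4.58]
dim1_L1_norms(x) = [2.15, 0.77]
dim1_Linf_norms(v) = [6.15, 2.17]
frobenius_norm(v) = 7.48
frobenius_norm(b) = 6.40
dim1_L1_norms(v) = [9.64, 3.26]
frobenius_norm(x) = 2.02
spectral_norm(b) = 6.40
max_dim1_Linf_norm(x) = 1.9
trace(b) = -5.46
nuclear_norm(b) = 6.46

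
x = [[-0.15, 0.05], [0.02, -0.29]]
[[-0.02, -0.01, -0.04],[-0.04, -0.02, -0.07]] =x@[[0.2, 0.1, 0.37], [0.15, 0.08, 0.28]]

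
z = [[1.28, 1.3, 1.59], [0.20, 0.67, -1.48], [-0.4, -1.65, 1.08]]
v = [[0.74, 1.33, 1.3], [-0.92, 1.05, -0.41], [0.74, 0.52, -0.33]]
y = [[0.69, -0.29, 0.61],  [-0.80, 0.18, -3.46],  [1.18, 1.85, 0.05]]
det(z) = -1.81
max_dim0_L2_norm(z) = 2.43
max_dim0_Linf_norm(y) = 3.46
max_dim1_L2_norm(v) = 2.0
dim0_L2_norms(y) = [1.58, 1.88, 3.51]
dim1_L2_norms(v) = [2.0, 1.45, 0.96]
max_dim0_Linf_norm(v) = 1.33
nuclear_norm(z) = 5.29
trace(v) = 1.46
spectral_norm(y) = 3.65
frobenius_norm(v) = 2.66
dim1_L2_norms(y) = [0.97, 3.56, 2.19]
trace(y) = 0.92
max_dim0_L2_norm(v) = 1.77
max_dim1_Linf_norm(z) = 1.65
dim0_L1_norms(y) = [2.67, 2.32, 4.12]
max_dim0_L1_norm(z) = 4.15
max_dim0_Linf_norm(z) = 1.65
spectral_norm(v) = 2.05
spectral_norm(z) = 2.51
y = v @ z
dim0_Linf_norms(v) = [0.92, 1.33, 1.3]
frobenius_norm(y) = 4.29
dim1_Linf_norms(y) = [0.69, 3.46, 1.85]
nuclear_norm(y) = 6.40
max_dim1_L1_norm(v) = 3.37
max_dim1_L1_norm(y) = 4.44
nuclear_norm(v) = 4.36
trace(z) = 3.03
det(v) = -2.54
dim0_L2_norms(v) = [1.39, 1.77, 1.4]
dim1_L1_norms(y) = [1.59, 4.44, 3.08]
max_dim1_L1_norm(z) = 4.17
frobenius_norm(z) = 3.55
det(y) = 4.56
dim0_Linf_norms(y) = [1.18, 1.85, 3.46]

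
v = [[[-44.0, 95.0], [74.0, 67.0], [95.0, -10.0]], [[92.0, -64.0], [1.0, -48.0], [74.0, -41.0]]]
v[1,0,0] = 92.0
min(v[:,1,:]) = -48.0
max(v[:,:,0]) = 95.0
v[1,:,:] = [[92.0, -64.0], [1.0, -48.0], [74.0, -41.0]]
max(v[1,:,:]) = 92.0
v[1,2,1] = -41.0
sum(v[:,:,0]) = 292.0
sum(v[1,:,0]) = 167.0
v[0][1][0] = 74.0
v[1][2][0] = 74.0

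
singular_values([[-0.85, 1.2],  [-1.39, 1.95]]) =[2.81, 0.0]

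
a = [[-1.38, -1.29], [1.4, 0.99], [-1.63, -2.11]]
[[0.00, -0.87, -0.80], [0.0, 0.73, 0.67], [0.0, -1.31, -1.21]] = a@[[-0.0, 0.18, 0.17], [-0.0, 0.48, 0.44]]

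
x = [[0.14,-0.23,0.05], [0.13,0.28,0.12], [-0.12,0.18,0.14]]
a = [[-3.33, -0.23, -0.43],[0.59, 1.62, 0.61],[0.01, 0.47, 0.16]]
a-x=[[-3.47, 0.0, -0.48], [0.46, 1.34, 0.49], [0.13, 0.29, 0.02]]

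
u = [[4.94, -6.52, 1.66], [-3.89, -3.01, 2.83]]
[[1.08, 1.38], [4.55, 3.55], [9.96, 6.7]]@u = [[-0.03,-11.2,5.70], [8.67,-40.35,17.60], [23.14,-85.11,35.49]]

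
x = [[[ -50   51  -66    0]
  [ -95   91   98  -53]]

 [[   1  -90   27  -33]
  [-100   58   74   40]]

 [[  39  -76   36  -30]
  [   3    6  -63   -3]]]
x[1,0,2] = 27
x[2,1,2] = -63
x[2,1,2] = -63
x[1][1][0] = -100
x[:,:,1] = [[51, 91], [-90, 58], [-76, 6]]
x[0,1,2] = 98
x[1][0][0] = 1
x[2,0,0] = 39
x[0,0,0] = -50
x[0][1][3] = -53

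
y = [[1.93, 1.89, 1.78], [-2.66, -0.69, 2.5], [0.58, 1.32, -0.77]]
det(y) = -12.01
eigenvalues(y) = [(-2.36+0j), (1.42+1.76j), (1.42-1.76j)]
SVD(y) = [[-0.41, -0.90, -0.16], [0.85, -0.44, 0.3], [-0.34, -0.02, 0.94]] @ diag([4.05953667973141, 3.0889105565159123, 0.9579110187067709]) @ [[-0.80, -0.44, 0.41],[-0.19, -0.46, -0.87],[-0.57, 0.77, -0.28]]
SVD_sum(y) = [[1.32, 0.73, -0.67], [-2.75, -1.53, 1.41], [1.09, 0.6, -0.56]] + [[0.53, 1.28, 2.41],[0.26, 0.62, 1.17],[0.01, 0.02, 0.04]] + [[0.09, -0.12, 0.04], [-0.16, 0.22, -0.08], [-0.52, 0.69, -0.26]]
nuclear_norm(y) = 8.11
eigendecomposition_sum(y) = [[0.09-0.00j,  (0.09-0j),  -0.24+0.00j], [(-0.77+0j),  -0.79+0.00j,  2.10-0.00j], [(0.61-0j),  (0.62-0j),  -1.66+0.00j]] + [[(0.92+0.76j), (0.9-0.67j), (1.01-0.96j)], [(-0.94+0.29j), (0.05+0.93j), 0.20+1.13j], [-0.01+0.39j, (0.35+0.1j), 0.44+0.07j]] + [[0.92-0.76j, 0.90+0.67j, 1.01+0.96j],[(-0.94-0.29j), (0.05-0.93j), (0.2-1.13j)],[(-0.01-0.39j), (0.35-0.1j), (0.44-0.07j)]]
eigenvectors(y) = [[(0.09+0j), -0.75+0.00j, (-0.75-0j)], [-0.78+0.00j, (0.34-0.51j), (0.34+0.51j)], [(0.62+0j), (-0.15-0.19j), (-0.15+0.19j)]]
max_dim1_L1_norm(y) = 5.85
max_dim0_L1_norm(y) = 5.17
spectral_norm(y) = 4.06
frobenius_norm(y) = 5.19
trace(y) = 0.47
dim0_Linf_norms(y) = [2.66, 1.89, 2.5]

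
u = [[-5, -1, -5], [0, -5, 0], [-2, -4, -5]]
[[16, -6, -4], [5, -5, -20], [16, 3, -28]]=u @ [[-1, 4, -4], [-1, 1, 4], [-2, -3, 4]]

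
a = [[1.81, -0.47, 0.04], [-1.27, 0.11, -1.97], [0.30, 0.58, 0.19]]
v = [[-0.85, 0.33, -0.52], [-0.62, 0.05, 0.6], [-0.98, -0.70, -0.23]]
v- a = [[-2.66, 0.80, -0.56],[0.65, -0.06, 2.57],[-1.28, -1.28, -0.42]]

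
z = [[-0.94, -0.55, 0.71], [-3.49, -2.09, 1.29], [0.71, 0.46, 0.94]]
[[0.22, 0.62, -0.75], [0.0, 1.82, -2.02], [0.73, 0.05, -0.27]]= z @[[0.48, -0.19, 0.07], [-0.42, -0.33, 0.49], [0.62, 0.36, -0.58]]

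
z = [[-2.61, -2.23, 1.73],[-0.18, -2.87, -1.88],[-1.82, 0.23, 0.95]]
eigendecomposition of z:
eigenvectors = [[(-0.67+0j), -0.67-0.00j, -0.75+0.00j], [0.39+0.11j, (0.39-0.11j), (-0.62+0j)], [(-0.37-0.5j), -0.37+0.50j, -0.25+0.00j]]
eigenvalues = [(-0.33+1.66j), (-0.33-1.66j), (-3.86+0j)]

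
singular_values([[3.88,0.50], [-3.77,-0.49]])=[5.46, 0.0]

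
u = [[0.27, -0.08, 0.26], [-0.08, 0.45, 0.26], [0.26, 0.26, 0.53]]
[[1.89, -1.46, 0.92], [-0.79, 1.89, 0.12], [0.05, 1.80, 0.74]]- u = [[1.62, -1.38, 0.66],[-0.71, 1.44, -0.14],[-0.21, 1.54, 0.21]]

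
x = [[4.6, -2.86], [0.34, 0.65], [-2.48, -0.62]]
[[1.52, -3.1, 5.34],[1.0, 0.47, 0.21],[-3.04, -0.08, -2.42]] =x @ [[0.97, -0.17, 1.03], [1.03, 0.81, -0.21]]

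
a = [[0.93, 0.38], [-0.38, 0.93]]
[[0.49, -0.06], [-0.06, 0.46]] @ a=[[0.48, 0.13], [-0.23, 0.4]]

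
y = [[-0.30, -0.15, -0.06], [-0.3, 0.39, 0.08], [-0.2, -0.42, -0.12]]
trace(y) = -0.03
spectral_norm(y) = 0.61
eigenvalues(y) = [-0.41, 0.37, 0.0]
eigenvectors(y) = [[-0.66, -0.12, -0.07], [-0.18, 0.78, -0.25], [-0.73, -0.62, 0.97]]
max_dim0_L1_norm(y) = 0.96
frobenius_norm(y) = 0.77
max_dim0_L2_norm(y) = 0.59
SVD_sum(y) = [[-0.02, -0.18, -0.05],[0.04, 0.35, 0.09],[-0.05, -0.44, -0.12]] + [[-0.28, 0.03, -0.01], [-0.34, 0.04, -0.01], [-0.15, 0.02, -0.01]] + [[0.00, 0.0, -0.00], [-0.00, -0.0, 0.0], [-0.00, -0.0, 0.00]]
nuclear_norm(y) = 1.08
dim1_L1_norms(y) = [0.51, 0.77, 0.74]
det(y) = -0.00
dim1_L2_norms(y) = [0.34, 0.5, 0.48]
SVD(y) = [[0.31,  0.6,  -0.73], [-0.59,  0.73,  0.35], [0.74,  0.33,  0.58]] @ diag([0.6132870938411522, 0.468269310261682, 0.0016714050743698073]) @ [[-0.10, -0.96, -0.25],[-0.99, 0.12, -0.04],[-0.07, -0.25, 0.97]]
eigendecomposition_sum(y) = [[-0.33, -0.09, -0.05], [-0.09, -0.02, -0.01], [-0.36, -0.09, -0.05]] + [[0.03, -0.06, -0.01], [-0.21, 0.41, 0.09], [0.17, -0.33, -0.07]] + [[0.0, -0.00, -0.00], [0.00, -0.0, -0.00], [-0.0, 0.00, 0.0]]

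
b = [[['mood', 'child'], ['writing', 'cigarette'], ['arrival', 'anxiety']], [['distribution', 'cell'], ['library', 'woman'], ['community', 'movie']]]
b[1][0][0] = 'distribution'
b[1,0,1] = 'cell'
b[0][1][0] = 'writing'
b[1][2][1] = 'movie'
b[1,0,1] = 'cell'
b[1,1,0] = 'library'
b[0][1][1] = 'cigarette'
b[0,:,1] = ['child', 'cigarette', 'anxiety']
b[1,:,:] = [['distribution', 'cell'], ['library', 'woman'], ['community', 'movie']]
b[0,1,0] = 'writing'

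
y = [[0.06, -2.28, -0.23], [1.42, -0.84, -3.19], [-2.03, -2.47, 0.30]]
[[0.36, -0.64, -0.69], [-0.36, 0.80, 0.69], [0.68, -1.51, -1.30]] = y@[[-0.11, 0.34, 0.21], [-0.17, 0.31, 0.33], [0.11, -0.18, -0.21]]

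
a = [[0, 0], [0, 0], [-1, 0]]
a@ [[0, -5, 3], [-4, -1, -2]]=[[0, 0, 0], [0, 0, 0], [0, 5, -3]]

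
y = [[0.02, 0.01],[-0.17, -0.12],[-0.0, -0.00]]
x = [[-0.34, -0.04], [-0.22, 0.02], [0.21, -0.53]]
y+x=[[-0.32,-0.03], [-0.39,-0.10], [0.21,-0.53]]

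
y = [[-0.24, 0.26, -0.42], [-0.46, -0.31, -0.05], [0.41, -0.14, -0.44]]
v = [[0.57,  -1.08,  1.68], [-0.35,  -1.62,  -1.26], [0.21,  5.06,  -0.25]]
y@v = [[-0.32,  -2.29,  -0.63], [-0.16,  0.75,  -0.37], [0.19,  -2.44,  0.98]]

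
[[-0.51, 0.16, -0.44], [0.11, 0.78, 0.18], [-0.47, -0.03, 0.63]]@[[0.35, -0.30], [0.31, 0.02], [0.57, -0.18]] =[[-0.38, 0.24],[0.38, -0.05],[0.19, 0.03]]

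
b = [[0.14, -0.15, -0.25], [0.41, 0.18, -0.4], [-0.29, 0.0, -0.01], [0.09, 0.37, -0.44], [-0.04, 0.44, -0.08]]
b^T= [[0.14, 0.41, -0.29, 0.09, -0.04], [-0.15, 0.18, 0.00, 0.37, 0.44], [-0.25, -0.4, -0.01, -0.44, -0.08]]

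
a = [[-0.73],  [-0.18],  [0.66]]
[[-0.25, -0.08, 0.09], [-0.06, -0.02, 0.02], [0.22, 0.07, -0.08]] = a @ [[0.34, 0.11, -0.12]]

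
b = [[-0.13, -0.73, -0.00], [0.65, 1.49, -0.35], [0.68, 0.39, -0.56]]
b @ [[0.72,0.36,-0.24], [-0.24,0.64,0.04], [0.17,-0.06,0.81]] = [[0.08, -0.51, 0.0],[0.05, 1.21, -0.38],[0.30, 0.53, -0.6]]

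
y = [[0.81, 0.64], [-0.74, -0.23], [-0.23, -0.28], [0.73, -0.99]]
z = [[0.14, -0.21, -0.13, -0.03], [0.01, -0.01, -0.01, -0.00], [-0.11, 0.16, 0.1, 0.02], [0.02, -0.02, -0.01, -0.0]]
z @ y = [[0.28,  0.2], [0.02,  0.01], [-0.22,  -0.16], [0.03,  0.02]]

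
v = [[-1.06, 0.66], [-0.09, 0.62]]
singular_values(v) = [1.32, 0.45]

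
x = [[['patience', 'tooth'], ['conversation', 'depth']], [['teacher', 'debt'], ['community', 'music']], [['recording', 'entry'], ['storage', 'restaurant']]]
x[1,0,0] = 'teacher'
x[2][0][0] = 'recording'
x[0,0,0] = 'patience'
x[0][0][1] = 'tooth'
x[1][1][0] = 'community'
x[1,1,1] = 'music'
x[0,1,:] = ['conversation', 'depth']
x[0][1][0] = 'conversation'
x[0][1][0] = 'conversation'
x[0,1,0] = 'conversation'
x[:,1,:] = [['conversation', 'depth'], ['community', 'music'], ['storage', 'restaurant']]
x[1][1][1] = 'music'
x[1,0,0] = 'teacher'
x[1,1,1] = 'music'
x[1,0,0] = 'teacher'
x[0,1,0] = 'conversation'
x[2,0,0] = 'recording'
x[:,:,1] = [['tooth', 'depth'], ['debt', 'music'], ['entry', 'restaurant']]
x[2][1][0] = 'storage'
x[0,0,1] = 'tooth'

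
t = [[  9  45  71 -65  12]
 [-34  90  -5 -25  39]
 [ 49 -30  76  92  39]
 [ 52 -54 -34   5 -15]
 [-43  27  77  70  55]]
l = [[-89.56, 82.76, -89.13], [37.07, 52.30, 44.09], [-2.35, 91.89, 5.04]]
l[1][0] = 37.07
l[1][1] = 52.3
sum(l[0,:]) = -95.92999999999999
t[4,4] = 55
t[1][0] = -34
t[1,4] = 39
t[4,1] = 27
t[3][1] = -54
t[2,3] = 92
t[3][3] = 5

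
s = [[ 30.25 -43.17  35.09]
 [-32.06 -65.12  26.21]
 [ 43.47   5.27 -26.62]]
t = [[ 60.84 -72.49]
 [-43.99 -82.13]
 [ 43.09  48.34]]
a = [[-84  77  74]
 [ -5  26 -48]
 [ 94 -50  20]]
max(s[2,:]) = 43.47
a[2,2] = 20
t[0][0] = 60.84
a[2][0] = 94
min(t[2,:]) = 43.09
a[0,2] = 74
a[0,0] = -84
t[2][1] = 48.34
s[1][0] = -32.06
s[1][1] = -65.12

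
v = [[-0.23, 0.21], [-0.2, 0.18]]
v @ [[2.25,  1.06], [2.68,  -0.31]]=[[0.05, -0.31], [0.03, -0.27]]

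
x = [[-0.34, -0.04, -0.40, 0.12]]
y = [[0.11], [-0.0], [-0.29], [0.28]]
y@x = [[-0.04,-0.00,-0.04,0.01],[0.0,0.0,0.00,0.0],[0.1,0.01,0.12,-0.03],[-0.10,-0.01,-0.11,0.03]]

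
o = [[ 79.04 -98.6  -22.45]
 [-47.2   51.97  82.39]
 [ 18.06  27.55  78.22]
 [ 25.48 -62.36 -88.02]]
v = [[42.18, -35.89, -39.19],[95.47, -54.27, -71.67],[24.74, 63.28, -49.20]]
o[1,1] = 51.97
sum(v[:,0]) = 162.39000000000001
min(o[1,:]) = -47.2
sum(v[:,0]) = 162.39000000000001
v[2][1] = 63.28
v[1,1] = -54.27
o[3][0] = 25.48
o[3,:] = [25.48, -62.36, -88.02]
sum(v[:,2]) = -160.06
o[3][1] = -62.36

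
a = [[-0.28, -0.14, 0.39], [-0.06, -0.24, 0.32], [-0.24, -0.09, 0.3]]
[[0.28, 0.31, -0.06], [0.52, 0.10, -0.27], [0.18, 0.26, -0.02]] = a @ [[0.53, -1.67, -0.84], [-1.60, -1.07, 0.58], [0.53, -0.79, -0.56]]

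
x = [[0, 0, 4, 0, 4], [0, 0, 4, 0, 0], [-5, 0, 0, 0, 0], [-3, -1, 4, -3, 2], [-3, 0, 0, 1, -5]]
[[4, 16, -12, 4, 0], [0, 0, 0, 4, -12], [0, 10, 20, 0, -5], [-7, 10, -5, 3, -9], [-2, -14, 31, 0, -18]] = x @ [[0, -2, -4, 0, 1], [0, 4, -1, 1, 0], [0, 0, 0, 1, -3], [3, 0, 4, 0, 0], [1, 4, -3, 0, 3]]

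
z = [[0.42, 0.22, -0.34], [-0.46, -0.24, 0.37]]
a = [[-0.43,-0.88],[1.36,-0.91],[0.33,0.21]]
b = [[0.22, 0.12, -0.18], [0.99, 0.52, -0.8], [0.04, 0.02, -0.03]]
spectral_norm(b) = 1.41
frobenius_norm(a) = 1.95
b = a @ z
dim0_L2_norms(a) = [1.46, 1.28]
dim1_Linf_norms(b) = [0.22, 0.99, 0.04]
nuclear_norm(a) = 2.68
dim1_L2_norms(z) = [0.58, 0.64]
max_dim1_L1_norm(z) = 1.07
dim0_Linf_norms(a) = [1.36, 0.91]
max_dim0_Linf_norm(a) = 1.36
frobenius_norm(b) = 1.41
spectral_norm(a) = 1.65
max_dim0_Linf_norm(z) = 0.46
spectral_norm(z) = 0.86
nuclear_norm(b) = 1.42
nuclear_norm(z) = 0.87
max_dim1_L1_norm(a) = 2.27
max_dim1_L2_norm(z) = 0.64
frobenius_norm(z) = 0.86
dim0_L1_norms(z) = [0.88, 0.46, 0.71]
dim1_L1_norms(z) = [0.98, 1.07]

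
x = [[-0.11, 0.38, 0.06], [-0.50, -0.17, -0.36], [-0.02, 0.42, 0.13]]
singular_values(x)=[0.7, 0.52, 0.0]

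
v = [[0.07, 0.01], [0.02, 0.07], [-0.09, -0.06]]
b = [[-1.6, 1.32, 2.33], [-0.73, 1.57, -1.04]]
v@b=[[-0.12, 0.11, 0.15], [-0.08, 0.14, -0.03], [0.19, -0.21, -0.15]]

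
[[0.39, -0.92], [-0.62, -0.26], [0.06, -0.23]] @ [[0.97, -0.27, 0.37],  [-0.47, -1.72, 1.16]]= [[0.81, 1.48, -0.92], [-0.48, 0.61, -0.53], [0.17, 0.38, -0.24]]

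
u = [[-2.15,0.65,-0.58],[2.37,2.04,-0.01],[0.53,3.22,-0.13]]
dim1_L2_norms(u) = [2.32, 3.13, 3.27]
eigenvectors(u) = [[-0.84, -0.04, -0.14], [0.42, 0.53, 0.25], [-0.35, 0.85, 0.96]]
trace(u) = -0.24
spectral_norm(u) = 4.28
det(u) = -3.10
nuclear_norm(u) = 7.27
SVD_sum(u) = [[-0.35,-0.53,0.00],[1.65,2.51,-0.01],[1.64,2.49,-0.01]] + [[-1.82, 1.2, -0.44],  [0.69, -0.45, 0.17],  [-1.09, 0.71, -0.26]] + [[0.02,-0.02,-0.15], [0.03,-0.02,-0.17], [-0.02,0.02,0.14]]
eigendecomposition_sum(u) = [[-2.20, 0.63, -0.49],[1.09, -0.31, 0.24],[-0.91, 0.26, -0.2]] + [[-0.11, -0.19, 0.03], [1.54, 2.71, -0.46], [2.46, 4.33, -0.74]] + [[0.15, 0.21, -0.12], [-0.26, -0.35, 0.21], [-1.02, -1.37, 0.81]]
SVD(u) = [[-0.15, -0.82, -0.56],[0.70, 0.31, -0.64],[0.7, -0.49, 0.53]] @ diag([4.2822294760111665, 2.7236009047588725, 0.2659113129932361]) @ [[0.55, 0.84, -0.0],[0.82, -0.54, 0.2],[-0.16, 0.11, 0.98]]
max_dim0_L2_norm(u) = 3.87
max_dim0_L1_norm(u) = 5.91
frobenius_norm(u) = 5.08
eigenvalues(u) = [-2.71, 1.86, 0.61]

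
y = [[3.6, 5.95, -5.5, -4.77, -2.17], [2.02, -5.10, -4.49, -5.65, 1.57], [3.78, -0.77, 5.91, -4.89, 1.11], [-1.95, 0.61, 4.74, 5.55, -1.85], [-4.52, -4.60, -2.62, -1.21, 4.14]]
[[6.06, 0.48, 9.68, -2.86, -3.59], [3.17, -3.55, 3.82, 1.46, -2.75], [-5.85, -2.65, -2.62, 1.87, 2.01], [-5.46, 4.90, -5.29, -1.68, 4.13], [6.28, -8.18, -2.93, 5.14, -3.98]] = y@[[-1.01, 0.71, 0.72, -0.31, 0.41],  [0.45, -0.23, 0.30, -0.00, -0.26],  [-0.83, -0.05, -0.87, 0.15, 0.45],  [-0.61, 0.78, -0.04, -0.23, 0.4],  [0.21, -1.26, -0.15, 0.93, -0.4]]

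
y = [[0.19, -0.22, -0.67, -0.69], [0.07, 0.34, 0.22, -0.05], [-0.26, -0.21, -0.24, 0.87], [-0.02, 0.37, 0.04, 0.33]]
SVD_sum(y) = [[0.22, -0.11, -0.26, -0.83], [-0.01, 0.01, 0.01, 0.04], [-0.19, 0.09, 0.22, 0.7], [-0.09, 0.04, 0.11, 0.33]] + [[-0.06, -0.24, -0.31, 0.11], [0.05, 0.23, 0.29, -0.11], [-0.08, -0.34, -0.43, 0.16], [0.02, 0.09, 0.12, -0.04]] + [[0.03, 0.13, -0.1, 0.02], [0.02, 0.11, -0.08, 0.02], [0.01, 0.04, -0.03, 0.01], [0.05, 0.23, -0.18, 0.04]] + [[0.0, -0.0, 0.0, 0.00], [0.0, -0.00, 0.00, 0.0], [0.0, -0.00, 0.0, 0.00], [-0.0, 0.0, -0.00, -0.0]]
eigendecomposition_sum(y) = [[-0.20,  -0.56,  -0.57,  0.52], [0.06,  0.18,  0.18,  -0.17], [-0.13,  -0.36,  -0.37,  0.34], [-0.04,  -0.1,  -0.1,  0.09]] + [[0.02, 0.14, 0.06, -0.09], [-0.0, -0.03, -0.01, 0.02], [0.00, 0.02, 0.01, -0.01], [0.01, 0.04, 0.02, -0.02]] + [[0.26,1.43,0.28,0.11], [0.02,0.10,0.02,0.01], [-0.08,-0.44,-0.09,-0.03], [0.03,0.19,0.04,0.01]] + [[0.12,  -1.23,  -0.44,  -1.23],[-0.01,  0.09,  0.03,  0.09],[-0.05,  0.57,  0.21,  0.58],[-0.02,  0.25,  0.09,  0.25]]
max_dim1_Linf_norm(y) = 0.87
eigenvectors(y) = [[-0.80, 0.94, -0.95, -0.89],[0.26, -0.21, -0.07, 0.06],[-0.52, 0.11, 0.29, 0.42],[-0.14, 0.26, -0.12, 0.18]]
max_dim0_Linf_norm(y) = 0.87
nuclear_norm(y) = 2.44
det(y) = 0.00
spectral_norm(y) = 1.24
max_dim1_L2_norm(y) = 1.0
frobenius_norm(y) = 1.53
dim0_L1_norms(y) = [0.54, 1.14, 1.17, 1.94]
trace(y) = 0.62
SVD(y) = [[-0.73, 0.5, -0.46, -0.12], [0.03, -0.47, -0.36, -0.80], [0.62, 0.7, -0.13, -0.32], [0.29, -0.19, -0.80, 0.49]] @ diag([1.237962351642043, 0.8248148570995877, 0.376846513478885, 0.004046319747327164]) @ [[-0.24, 0.12, 0.29, 0.92],  [-0.14, -0.59, -0.75, 0.27],  [-0.16, -0.77, 0.60, -0.13],  [-0.95, 0.19, -0.07, -0.26]]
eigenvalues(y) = [-0.3, -0.03, 0.29, 0.66]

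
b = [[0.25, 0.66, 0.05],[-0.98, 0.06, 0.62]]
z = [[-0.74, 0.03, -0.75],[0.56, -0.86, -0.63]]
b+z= [[-0.49,0.69,-0.70],[-0.42,-0.80,-0.01]]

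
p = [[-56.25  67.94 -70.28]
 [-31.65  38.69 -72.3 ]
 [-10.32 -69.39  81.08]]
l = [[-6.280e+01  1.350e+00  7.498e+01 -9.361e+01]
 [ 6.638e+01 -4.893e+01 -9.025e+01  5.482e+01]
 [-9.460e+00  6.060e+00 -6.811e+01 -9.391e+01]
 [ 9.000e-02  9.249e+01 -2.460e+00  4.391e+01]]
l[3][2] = -2.46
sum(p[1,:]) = -65.25999999999999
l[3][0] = 0.09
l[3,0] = 0.09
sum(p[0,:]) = -58.59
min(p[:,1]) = -69.39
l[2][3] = -93.91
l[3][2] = -2.46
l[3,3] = 43.91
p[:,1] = [67.94, 38.69, -69.39]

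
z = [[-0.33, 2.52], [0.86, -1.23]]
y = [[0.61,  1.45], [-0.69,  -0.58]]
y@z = [[1.05, -0.25], [-0.27, -1.03]]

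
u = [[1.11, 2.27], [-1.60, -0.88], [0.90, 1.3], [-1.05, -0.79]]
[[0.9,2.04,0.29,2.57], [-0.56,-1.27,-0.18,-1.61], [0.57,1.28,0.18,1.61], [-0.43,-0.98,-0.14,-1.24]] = u @ [[0.18, 0.41, 0.06, 0.52], [0.31, 0.70, 0.1, 0.88]]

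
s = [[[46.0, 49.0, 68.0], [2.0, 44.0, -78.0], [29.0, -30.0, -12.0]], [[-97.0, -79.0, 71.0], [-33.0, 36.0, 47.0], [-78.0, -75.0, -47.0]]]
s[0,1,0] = 2.0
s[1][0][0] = -97.0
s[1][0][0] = -97.0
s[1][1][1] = 36.0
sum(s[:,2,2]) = -59.0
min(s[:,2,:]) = -78.0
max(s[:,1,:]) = 47.0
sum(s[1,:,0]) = -208.0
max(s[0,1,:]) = 44.0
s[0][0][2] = 68.0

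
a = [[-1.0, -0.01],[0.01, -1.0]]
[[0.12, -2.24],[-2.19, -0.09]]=a @ [[-0.14, 2.24], [2.19, 0.11]]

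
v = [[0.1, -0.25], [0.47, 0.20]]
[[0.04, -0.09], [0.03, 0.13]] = v @ [[0.12, 0.1], [-0.13, 0.4]]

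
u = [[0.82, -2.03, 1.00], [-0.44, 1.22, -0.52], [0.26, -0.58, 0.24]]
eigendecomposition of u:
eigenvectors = [[-0.84, 0.82, -0.70], [0.48, 0.46, 0.05], [-0.25, 0.32, 0.71]]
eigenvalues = [2.26, 0.07, -0.06]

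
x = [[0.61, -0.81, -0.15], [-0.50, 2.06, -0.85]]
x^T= [[0.61, -0.5], [-0.81, 2.06], [-0.15, -0.85]]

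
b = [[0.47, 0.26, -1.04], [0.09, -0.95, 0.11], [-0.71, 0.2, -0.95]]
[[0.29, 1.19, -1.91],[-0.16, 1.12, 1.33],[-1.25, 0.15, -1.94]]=b@[[1.32, 0.87, 0.21], [0.34, -1.22, -1.19], [0.40, -1.06, 1.63]]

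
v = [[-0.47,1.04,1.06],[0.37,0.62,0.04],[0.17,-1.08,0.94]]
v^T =[[-0.47,0.37,0.17],[1.04,0.62,-1.08],[1.06,0.04,0.94]]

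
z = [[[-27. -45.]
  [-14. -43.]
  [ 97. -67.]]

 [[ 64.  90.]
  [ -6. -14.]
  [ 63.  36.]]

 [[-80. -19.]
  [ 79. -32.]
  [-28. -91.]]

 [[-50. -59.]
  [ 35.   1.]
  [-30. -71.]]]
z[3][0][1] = -59.0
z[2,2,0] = -28.0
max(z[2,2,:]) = -28.0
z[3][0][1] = -59.0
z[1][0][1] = 90.0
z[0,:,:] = [[-27.0, -45.0], [-14.0, -43.0], [97.0, -67.0]]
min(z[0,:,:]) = -67.0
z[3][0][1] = -59.0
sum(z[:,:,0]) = 103.0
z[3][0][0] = -50.0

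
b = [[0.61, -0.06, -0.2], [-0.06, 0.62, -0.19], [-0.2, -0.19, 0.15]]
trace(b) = 1.38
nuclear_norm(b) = 1.38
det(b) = 0.00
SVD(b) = [[-0.58, 0.74, 0.33], [-0.68, -0.67, 0.31], [0.45, -0.04, 0.89]] @ diag([0.6947166426911116, 0.6750286116600301, 0.010254745648858407]) @ [[-0.58, -0.68, 0.45],[0.74, -0.67, -0.04],[0.33, 0.31, 0.89]]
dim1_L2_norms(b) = [0.64, 0.65, 0.31]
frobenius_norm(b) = 0.97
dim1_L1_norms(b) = [0.87, 0.87, 0.54]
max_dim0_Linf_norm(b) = 0.62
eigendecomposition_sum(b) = [[0.0, 0.0, 0.00], [0.00, 0.0, 0.00], [0.00, 0.00, 0.01]] + [[0.37, -0.34, -0.02], [-0.34, 0.30, 0.02], [-0.02, 0.02, 0.00]] + [[0.24, 0.27, -0.18],[0.27, 0.32, -0.21],[-0.18, -0.21, 0.14]]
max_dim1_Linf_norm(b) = 0.62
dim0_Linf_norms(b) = [0.61, 0.62, 0.2]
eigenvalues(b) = [0.01, 0.68, 0.69]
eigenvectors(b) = [[0.33, 0.74, -0.58], [0.31, -0.67, -0.68], [0.89, -0.04, 0.45]]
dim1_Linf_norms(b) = [0.61, 0.62, 0.2]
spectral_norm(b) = 0.69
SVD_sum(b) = [[0.24, 0.27, -0.18], [0.27, 0.32, -0.21], [-0.18, -0.21, 0.14]] + [[0.37, -0.34, -0.02],  [-0.34, 0.3, 0.02],  [-0.02, 0.02, 0.00]] + [[0.00, 0.00, 0.0],[0.0, 0.00, 0.0],[0.0, 0.00, 0.01]]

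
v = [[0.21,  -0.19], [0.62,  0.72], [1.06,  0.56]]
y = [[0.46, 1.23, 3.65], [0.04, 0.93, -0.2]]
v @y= [[0.09, 0.08, 0.80], [0.31, 1.43, 2.12], [0.51, 1.82, 3.76]]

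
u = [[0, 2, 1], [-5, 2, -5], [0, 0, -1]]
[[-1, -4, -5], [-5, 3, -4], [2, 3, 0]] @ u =[[20, -10, 24], [-15, -4, -16], [-15, 10, -13]]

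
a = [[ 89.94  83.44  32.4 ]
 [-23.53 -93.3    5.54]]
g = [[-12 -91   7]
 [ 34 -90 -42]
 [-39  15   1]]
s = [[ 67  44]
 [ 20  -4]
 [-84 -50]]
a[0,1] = 83.44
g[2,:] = [-39, 15, 1]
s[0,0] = 67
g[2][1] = 15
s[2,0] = -84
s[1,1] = -4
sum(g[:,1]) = -166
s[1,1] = -4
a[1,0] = -23.53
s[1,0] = 20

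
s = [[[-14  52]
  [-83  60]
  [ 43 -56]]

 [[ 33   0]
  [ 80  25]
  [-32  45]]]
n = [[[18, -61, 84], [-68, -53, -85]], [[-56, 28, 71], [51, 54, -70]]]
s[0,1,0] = -83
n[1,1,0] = 51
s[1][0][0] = 33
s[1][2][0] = -32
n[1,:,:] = [[-56, 28, 71], [51, 54, -70]]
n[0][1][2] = -85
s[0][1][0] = -83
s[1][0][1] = 0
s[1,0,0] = 33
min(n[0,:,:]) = -85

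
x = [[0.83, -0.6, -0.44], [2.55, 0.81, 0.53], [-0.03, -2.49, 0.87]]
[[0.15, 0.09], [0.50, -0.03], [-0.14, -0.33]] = x @ [[0.19, 0.02], [0.04, 0.05], [-0.04, -0.23]]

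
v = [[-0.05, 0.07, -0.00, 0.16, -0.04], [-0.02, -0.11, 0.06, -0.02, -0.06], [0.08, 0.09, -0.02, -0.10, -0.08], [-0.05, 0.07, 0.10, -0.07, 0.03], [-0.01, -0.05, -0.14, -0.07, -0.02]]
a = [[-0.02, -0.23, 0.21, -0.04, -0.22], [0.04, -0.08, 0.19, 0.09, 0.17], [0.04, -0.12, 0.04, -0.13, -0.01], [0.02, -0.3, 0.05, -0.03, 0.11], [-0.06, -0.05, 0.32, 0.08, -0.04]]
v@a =[[0.01, -0.04, -0.00, 0.00, 0.04], [0.0, 0.02, -0.04, -0.02, -0.01], [0.0, 0.01, 0.0, 0.00, -0.01], [0.0, 0.01, 0.01, -0.00, 0.01], [-0.01, 0.05, -0.03, 0.01, -0.01]]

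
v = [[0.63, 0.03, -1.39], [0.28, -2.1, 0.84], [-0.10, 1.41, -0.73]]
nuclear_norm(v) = 4.26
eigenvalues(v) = [-2.77, 0.55, 0.02]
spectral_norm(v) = 2.84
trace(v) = -2.20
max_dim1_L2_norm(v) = 2.28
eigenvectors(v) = [[0.24, -0.99, 0.88],  [-0.79, -0.12, 0.27],  [0.56, -0.06, 0.39]]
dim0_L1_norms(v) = [1.01, 3.54, 2.96]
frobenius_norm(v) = 3.17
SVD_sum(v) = [[-0.03, 0.6, -0.34], [0.10, -1.95, 1.12], [-0.07, 1.38, -0.79]] + [[0.66, -0.57, -1.05], [0.18, -0.15, -0.28], [-0.04, 0.03, 0.06]] + [[-0.0,-0.00,-0.00], [0.00,0.00,0.00], [0.01,0.0,0.00]]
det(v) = -0.03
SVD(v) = [[0.24, 0.96, -0.10], [-0.79, 0.26, 0.55], [0.56, -0.05, 0.83]] @ diag([2.83929727328926, 1.4118146334472137, 0.00839253695142234]) @ [[-0.04, 0.87, -0.5], [0.49, -0.42, -0.77], [0.87, 0.28, 0.4]]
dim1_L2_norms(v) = [1.53, 2.28, 1.59]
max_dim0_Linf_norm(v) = 2.1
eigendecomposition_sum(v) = [[-0.06, 0.60, -0.29], [0.20, -2.03, 0.97], [-0.14, 1.43, -0.68]] + [[0.69, -0.60, -1.15], [0.09, -0.07, -0.14], [0.04, -0.04, -0.07]] + [[-0.01, 0.03, 0.04], [-0.0, 0.01, 0.01], [-0.00, 0.01, 0.02]]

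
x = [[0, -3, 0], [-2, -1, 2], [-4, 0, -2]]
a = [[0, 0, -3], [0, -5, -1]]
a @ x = [[12, 0, 6], [14, 5, -8]]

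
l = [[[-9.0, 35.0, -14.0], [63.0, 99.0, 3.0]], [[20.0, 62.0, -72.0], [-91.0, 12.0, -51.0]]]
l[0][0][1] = 35.0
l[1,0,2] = -72.0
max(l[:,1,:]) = 99.0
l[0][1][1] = 99.0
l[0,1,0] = 63.0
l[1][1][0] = -91.0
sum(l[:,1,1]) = 111.0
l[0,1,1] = 99.0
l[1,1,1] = 12.0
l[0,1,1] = 99.0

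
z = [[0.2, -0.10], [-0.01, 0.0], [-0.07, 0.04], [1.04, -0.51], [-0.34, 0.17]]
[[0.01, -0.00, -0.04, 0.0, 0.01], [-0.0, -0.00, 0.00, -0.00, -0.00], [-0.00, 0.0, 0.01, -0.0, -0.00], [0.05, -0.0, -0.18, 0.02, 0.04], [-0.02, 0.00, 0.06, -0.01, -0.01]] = z @ [[0.02, 0.01, -0.11, 0.04, 0.07], [-0.06, 0.03, 0.13, 0.05, 0.06]]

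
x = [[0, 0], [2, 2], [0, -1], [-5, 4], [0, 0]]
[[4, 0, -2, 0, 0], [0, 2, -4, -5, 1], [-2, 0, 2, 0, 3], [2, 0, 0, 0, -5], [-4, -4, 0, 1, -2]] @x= [[0, 2], [29, -12], [0, -2], [0, 0], [-13, -4]]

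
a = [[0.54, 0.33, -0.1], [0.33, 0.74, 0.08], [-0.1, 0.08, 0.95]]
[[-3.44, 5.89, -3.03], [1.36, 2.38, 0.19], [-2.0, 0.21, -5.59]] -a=[[-3.98, 5.56, -2.93], [1.03, 1.64, 0.11], [-1.9, 0.13, -6.54]]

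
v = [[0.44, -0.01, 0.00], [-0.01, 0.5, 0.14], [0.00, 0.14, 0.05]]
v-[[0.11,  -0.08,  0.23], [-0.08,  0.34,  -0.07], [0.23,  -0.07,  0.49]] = [[0.33,0.07,-0.23], [0.07,0.16,0.21], [-0.23,0.21,-0.44]]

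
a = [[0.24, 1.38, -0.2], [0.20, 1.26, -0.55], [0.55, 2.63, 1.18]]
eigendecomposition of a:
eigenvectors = [[(0.98+0j), (0.17+0.27j), 0.17-0.27j], [(-0.18+0j), (0.02+0.36j), 0.02-0.36j], [(-0.06+0j), 0.88+0.00j, 0.88-0.00j]]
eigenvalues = [(-0+0j), (1.34+1.25j), (1.34-1.25j)]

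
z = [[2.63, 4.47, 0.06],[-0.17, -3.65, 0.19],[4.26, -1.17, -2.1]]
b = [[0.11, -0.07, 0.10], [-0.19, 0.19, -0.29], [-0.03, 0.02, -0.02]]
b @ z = [[0.73, 0.63, -0.22],[-1.77, -1.2, 0.63],[-0.17, -0.18, 0.04]]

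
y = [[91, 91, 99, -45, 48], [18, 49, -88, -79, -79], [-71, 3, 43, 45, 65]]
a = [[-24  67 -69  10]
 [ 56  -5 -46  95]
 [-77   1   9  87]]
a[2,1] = 1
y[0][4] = 48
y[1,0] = 18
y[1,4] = -79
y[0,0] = 91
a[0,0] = -24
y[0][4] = 48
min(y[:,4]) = -79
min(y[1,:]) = -88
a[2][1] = 1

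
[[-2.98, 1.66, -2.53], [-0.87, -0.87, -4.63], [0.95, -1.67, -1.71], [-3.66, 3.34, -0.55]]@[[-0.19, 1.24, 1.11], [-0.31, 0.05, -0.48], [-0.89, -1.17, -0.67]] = [[2.3, -0.65, -2.41],[4.56, 4.29, 2.55],[1.86, 3.1, 3.00],[0.15, -3.73, -5.3]]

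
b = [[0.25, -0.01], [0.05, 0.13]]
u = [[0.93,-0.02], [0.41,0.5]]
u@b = [[0.23, -0.01], [0.13, 0.06]]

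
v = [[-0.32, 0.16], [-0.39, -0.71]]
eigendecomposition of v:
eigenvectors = [[(-0.42-0.34j), (-0.42+0.34j)], [0.84+0.00j, 0.84-0.00j]]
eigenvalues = [(-0.52+0.16j), (-0.52-0.16j)]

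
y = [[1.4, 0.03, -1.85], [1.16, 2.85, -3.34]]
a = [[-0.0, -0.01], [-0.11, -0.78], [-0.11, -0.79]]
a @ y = [[-0.01, -0.03, 0.03], [-1.06, -2.23, 2.81], [-1.07, -2.25, 2.84]]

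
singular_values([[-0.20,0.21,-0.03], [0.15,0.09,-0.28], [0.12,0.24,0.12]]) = [0.33, 0.33, 0.25]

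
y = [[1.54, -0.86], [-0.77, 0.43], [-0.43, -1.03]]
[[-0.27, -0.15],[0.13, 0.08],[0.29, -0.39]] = y @[[-0.27, 0.09],[-0.17, 0.34]]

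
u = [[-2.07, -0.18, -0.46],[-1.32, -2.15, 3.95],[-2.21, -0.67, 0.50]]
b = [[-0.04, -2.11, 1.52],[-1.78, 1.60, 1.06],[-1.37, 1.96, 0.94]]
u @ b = [[1.03, 3.18, -3.77],[-1.53, 7.09, -0.57],[0.60, 4.57, -3.6]]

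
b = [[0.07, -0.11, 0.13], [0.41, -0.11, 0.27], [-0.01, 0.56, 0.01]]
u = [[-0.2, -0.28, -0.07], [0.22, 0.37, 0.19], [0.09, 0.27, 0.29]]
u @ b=[[-0.13, 0.01, -0.1], [0.17, 0.04, 0.13], [0.11, 0.12, 0.09]]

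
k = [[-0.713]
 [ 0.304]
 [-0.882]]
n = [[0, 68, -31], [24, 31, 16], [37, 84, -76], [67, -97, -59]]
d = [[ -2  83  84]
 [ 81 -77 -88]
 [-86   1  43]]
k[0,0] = -0.713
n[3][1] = -97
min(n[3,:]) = -97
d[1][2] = -88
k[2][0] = -0.882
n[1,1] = 31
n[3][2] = -59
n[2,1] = 84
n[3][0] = 67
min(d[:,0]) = -86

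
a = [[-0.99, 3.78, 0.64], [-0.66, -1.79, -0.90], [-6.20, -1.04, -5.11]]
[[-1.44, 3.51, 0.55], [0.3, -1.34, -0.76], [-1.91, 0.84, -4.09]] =a@[[0.31,-0.31,0.06], [-0.31,0.84,0.04], [0.06,0.04,0.72]]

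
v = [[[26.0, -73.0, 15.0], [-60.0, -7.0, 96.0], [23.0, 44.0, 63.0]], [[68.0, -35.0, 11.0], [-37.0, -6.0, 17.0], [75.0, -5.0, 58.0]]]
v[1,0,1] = -35.0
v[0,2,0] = 23.0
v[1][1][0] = -37.0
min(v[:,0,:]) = -73.0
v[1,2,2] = 58.0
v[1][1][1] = -6.0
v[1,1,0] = -37.0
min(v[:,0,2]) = 11.0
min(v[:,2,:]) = -5.0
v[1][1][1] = -6.0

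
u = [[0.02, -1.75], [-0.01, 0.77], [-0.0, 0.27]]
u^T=[[0.02,-0.01,-0.00], [-1.75,0.77,0.27]]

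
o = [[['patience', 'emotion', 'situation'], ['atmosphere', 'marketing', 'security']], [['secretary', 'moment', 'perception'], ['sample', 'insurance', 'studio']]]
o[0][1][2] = 'security'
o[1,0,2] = 'perception'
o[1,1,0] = 'sample'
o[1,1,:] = ['sample', 'insurance', 'studio']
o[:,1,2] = ['security', 'studio']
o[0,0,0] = 'patience'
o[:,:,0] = [['patience', 'atmosphere'], ['secretary', 'sample']]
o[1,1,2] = 'studio'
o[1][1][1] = 'insurance'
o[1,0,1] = 'moment'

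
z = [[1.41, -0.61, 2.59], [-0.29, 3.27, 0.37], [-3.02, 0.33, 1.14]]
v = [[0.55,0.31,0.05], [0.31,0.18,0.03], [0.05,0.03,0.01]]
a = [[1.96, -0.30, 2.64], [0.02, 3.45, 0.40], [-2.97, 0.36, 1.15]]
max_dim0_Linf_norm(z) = 3.27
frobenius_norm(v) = 0.73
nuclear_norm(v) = 0.74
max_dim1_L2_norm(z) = 3.3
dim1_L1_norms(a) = [4.9, 3.87, 4.48]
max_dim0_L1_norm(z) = 4.72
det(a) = 34.93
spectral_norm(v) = 0.73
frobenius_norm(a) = 5.77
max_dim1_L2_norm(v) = 0.63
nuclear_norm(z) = 9.49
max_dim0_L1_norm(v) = 0.91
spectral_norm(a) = 3.76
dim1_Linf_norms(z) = [2.59, 3.27, 3.02]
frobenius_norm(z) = 5.52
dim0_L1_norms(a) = [4.95, 4.11, 4.19]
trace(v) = 0.74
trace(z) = 5.82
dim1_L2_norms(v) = [0.63, 0.36, 0.06]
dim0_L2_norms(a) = [3.56, 3.48, 2.91]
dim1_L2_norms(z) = [3.01, 3.3, 3.24]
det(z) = 30.89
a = v + z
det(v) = 0.00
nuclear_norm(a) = 9.90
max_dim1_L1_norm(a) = 4.9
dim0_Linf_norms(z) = [3.02, 3.27, 2.59]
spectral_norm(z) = 3.74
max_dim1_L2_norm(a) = 3.47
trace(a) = 6.56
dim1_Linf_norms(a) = [2.64, 3.45, 2.97]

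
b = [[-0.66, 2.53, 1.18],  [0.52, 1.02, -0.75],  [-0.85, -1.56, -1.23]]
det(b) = 4.90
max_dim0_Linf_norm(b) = 2.53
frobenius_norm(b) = 3.84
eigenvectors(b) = [[(-0.49+0j),(0.85+0j),(0.85-0j)], [(-0.72+0j),-0.22+0.07j,-0.22-0.07j], [0.49+0.00j,(-0.04+0.46j),-0.04-0.46j]]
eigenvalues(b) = [(1.89+0j), (-1.38+0.84j), (-1.38-0.84j)]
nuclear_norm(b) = 5.84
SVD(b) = [[-0.81, -0.35, -0.48], [-0.17, 0.91, -0.37], [0.57, -0.22, -0.8]] @ diag([3.4506035603917624, 1.2748338549952498, 1.1132536598500997]) @ [[-0.01, -0.90, -0.44],[0.7, 0.31, -0.65],[0.72, -0.31, 0.62]]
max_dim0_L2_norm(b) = 3.14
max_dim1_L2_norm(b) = 2.87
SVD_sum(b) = [[0.03, 2.5, 1.23], [0.01, 0.53, 0.26], [-0.02, -1.75, -0.86]] + [[-0.31, -0.14, 0.29],  [0.81, 0.36, -0.75],  [-0.2, -0.09, 0.18]] + [[-0.38, 0.17, -0.33],[-0.3, 0.13, -0.26],[-0.63, 0.28, -0.55]]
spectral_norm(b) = 3.45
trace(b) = -0.87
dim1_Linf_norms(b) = [2.53, 1.02, 1.56]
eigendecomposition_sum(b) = [[0.25+0.00j, (1+0j), (-0.15+0j)], [0.38+0.00j, 1.48+0.00j, (-0.22+0j)], [(-0.26+0j), -1.02+0.00j, 0.15-0.00j]] + [[(-0.46+0.59j), (0.76+0.43j), 0.66+1.21j], [0.07-0.19j, (-0.23-0.05j), -0.27-0.26j], [(-0.3-0.28j), -0.27+0.39j, (-0.69+0.3j)]] + [[(-0.46-0.59j), (0.76-0.43j), 0.66-1.21j], [0.07+0.19j, (-0.23+0.05j), -0.27+0.26j], [(-0.3+0.28j), -0.27-0.39j, -0.69-0.30j]]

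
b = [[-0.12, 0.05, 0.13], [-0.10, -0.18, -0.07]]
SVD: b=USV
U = [[-0.36, 0.93], [0.93, 0.36]]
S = [0.22, 0.18]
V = [[-0.23, -0.83, -0.5],  [-0.83, -0.10, 0.54]]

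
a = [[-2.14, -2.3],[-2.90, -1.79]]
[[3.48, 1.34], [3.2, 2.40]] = a@[[-0.40, -1.10], [-1.14, 0.44]]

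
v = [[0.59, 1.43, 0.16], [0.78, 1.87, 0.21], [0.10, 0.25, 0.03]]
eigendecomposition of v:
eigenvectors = [[-0.6, -0.80, -0.08],[-0.79, 0.38, -0.08],[-0.1, -0.46, 0.99]]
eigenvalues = [2.49, -0.0, 0.0]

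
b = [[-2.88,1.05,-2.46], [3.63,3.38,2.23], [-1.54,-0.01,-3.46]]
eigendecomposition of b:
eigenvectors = [[-0.17, -0.71, -0.76],[-0.99, 0.43, 0.31],[0.04, -0.55, 0.58]]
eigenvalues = [3.91, -5.43, -1.44]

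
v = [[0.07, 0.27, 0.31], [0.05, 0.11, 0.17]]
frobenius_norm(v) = 0.47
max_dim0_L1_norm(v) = 0.48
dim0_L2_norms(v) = [0.09, 0.29, 0.35]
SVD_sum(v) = [[0.08, 0.26, 0.32], [0.04, 0.13, 0.16]] + [[-0.01,0.01,-0.01], [0.01,-0.02,0.01]]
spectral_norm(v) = 0.47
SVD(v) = [[-0.9, -0.44], [-0.44, 0.90]] @ diag([0.4653405014129999, 0.029295353636675174]) @ [[-0.18,-0.62,-0.76], [0.47,-0.73,0.49]]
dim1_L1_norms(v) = [0.65, 0.33]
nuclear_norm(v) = 0.49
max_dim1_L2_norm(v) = 0.42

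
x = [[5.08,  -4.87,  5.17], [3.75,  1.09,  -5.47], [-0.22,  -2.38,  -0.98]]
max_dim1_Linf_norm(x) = 5.47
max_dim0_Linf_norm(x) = 5.47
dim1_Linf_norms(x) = [5.17, 5.47, 2.38]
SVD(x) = [[-0.93, -0.35, -0.09], [0.36, -0.93, -0.08], [-0.06, -0.11, 0.99]] @ diag([9.068625417307565, 6.313377022444832, 2.4491230293778337]) @ [[-0.37, 0.56, -0.74], [-0.83, 0.16, 0.53], [-0.41, -0.82, -0.41]]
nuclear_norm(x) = 17.83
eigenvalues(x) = [(4.43+4.32j), (4.43-4.32j), (-3.66+0j)]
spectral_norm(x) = 9.07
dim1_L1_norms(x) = [15.12, 10.31, 3.58]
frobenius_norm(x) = 11.32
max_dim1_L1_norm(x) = 15.12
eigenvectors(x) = [[-0.81+0.00j, -0.81-0.00j, (0.02+0j)], [-0.16+0.52j, (-0.16-0.52j), (0.75+0j)], [(-0.05-0.19j), (-0.05+0.19j), 0.66+0.00j]]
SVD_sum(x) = [[3.12, -4.71, 6.27], [-1.21, 1.83, -2.44], [0.19, -0.29, 0.39]] + [[1.86, -0.35, -1.19], [4.88, -0.91, -3.12], [0.59, -0.11, -0.38]] + [[0.09, 0.19, 0.09], [0.08, 0.17, 0.08], [-1.0, -1.98, -0.99]]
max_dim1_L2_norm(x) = 8.73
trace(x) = 5.19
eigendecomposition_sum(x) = [[(2.53+1.85j),-2.42+2.44j,2.63-2.80j], [(1.68-1.26j),1.08+2.03j,(-1.27-2.24j)], [-0.28+0.70j,(-0.71-0.42j),(0.81+0.45j)]] + [[(2.53-1.85j), (-2.42-2.44j), (2.63+2.8j)], [1.68+1.26j, (1.08-2.03j), (-1.27+2.24j)], [(-0.28-0.7j), -0.71+0.42j, (0.81-0.45j)]] + [[0.01+0.00j, (-0.03+0j), -0.09-0.00j], [0.39+0.00j, -1.07+0.00j, -2.93-0.00j], [0.34+0.00j, (-0.95+0j), (-2.6-0j)]]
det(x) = -140.22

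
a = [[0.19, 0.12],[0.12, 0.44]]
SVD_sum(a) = [[0.07,0.17], [0.17,0.42]] + [[0.12, -0.05], [-0.05, 0.02]]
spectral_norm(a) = 0.49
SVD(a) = [[0.37, 0.93], [0.93, -0.37]] @ diag([0.4882772345116346, 0.14172276548836543]) @ [[0.37, 0.93], [0.93, -0.37]]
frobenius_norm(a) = 0.51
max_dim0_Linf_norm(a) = 0.44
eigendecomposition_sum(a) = [[0.12, -0.05], [-0.05, 0.02]] + [[0.07, 0.17], [0.17, 0.42]]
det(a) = 0.07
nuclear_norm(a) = 0.63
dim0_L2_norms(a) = [0.22, 0.46]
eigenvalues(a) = [0.14, 0.49]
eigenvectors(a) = [[-0.93, -0.37], [0.37, -0.93]]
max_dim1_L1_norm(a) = 0.56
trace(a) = 0.63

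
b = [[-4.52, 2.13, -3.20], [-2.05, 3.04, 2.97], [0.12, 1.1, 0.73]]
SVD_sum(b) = [[-4.56, 2.93, -1.64], [-1.91, 1.22, -0.68], [-0.21, 0.14, -0.08]] + [[0.02, -0.83, -1.55], [-0.05, 1.92, 3.60], [-0.02, 0.55, 1.02]] + [[0.02, 0.03, -0.01], [-0.09, -0.11, 0.06], [0.35, 0.42, -0.22]]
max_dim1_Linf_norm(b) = 4.52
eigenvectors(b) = [[-0.11, -0.92, -0.74], [-0.94, -0.36, -0.58], [-0.33, 0.13, 0.35]]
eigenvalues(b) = [3.86, -3.24, -1.37]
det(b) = 17.07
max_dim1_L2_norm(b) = 5.93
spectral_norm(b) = 6.15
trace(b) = -0.75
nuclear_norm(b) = 11.34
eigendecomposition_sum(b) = [[-0.07,0.33,0.39],[-0.63,2.76,3.27],[-0.22,0.99,1.17]] + [[-5.28, 2.92, -6.44], [-2.07, 1.14, -2.52], [0.73, -0.40, 0.89]] + [[0.83, -1.11, 2.85], [0.65, -0.87, 2.22], [-0.39, 0.52, -1.33]]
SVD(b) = [[-0.92,-0.38,-0.06], [-0.38,0.89,0.25], [-0.04,0.25,-0.97]] @ diag([6.14708248587307, 4.59100042525011, 0.6047247367405281]) @ [[0.81, -0.52, 0.29], [-0.01, 0.47, 0.88], [-0.59, -0.71, 0.37]]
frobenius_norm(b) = 7.70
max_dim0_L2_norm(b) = 4.96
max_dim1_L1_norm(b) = 9.85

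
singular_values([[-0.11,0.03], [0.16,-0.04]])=[0.2, 0.0]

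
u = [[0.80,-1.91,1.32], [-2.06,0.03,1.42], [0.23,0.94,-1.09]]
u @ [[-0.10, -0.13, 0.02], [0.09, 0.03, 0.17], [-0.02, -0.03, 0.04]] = [[-0.28, -0.20, -0.26],[0.18, 0.23, 0.02],[0.08, 0.03, 0.12]]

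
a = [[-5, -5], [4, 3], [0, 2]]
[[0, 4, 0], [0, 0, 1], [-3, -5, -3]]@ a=[[16, 12], [0, 2], [-5, -6]]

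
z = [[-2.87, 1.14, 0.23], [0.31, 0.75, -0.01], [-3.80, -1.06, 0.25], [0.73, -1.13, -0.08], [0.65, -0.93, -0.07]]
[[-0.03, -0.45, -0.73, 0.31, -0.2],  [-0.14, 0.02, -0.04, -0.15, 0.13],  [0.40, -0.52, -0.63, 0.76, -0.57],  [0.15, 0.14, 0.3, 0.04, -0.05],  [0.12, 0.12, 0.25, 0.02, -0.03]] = z @[[-0.05, 0.15, 0.2, -0.15, 0.11], [-0.17, -0.03, -0.13, -0.14, 0.12], [0.10, 0.07, -0.05, 0.15, -0.1]]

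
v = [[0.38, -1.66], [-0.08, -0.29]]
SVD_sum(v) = [[0.36, -1.66], [0.06, -0.26]] + [[0.02, 0.00], [-0.14, -0.03]]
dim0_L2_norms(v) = [0.39, 1.69]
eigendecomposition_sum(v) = [[0.45, -0.91], [-0.04, 0.09]] + [[-0.07, -0.75], [-0.04, -0.38]]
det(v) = -0.24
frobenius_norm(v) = 1.73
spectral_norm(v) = 1.72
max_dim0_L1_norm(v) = 1.95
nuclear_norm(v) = 1.86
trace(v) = 0.09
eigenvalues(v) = [0.54, -0.45]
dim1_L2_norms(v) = [1.7, 0.3]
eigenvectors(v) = [[1.0, 0.89], [-0.1, 0.45]]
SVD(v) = [[0.99,0.15], [0.15,-0.99]] @ diag([1.7235493457021742, 0.14098813045645744]) @ [[0.21, -0.98], [0.98, 0.21]]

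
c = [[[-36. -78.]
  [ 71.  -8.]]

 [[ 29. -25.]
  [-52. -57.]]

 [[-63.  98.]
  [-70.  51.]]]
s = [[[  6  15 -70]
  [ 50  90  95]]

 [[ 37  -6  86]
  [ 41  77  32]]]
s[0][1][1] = 90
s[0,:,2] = [-70, 95]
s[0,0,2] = -70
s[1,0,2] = 86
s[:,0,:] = [[6, 15, -70], [37, -6, 86]]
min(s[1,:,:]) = -6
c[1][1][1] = -57.0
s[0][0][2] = -70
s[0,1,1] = 90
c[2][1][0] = -70.0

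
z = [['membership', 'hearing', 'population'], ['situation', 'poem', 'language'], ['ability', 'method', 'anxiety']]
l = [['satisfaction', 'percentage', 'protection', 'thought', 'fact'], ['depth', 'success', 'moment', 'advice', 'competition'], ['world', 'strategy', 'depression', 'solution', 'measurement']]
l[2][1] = 'strategy'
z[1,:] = ['situation', 'poem', 'language']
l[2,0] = 'world'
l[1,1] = 'success'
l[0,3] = 'thought'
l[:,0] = ['satisfaction', 'depth', 'world']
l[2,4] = 'measurement'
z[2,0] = 'ability'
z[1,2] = 'language'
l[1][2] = 'moment'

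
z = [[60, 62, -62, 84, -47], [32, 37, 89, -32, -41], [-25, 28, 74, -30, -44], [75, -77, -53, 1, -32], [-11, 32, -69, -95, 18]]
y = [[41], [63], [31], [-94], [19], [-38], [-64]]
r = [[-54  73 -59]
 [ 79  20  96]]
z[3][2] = -53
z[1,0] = 32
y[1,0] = 63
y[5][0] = -38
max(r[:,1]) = 73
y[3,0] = -94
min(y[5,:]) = -38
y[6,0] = -64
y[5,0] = -38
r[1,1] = 20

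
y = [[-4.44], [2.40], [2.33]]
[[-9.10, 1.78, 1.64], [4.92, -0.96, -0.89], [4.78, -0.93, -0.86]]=y @ [[2.05, -0.4, -0.37]]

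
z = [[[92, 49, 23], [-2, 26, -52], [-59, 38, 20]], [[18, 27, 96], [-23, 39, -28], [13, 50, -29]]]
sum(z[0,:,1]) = 113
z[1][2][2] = -29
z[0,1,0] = -2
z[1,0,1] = 27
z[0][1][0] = -2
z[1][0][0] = 18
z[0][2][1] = 38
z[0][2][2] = 20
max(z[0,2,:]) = 38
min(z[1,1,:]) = -28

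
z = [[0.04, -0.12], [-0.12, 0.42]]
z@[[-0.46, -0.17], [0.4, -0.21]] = [[-0.07,0.02], [0.22,-0.07]]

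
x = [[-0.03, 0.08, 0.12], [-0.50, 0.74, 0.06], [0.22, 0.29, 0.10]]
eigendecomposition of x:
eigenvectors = [[0.18, 0.51, 0.38],  [0.84, 0.33, 0.32],  [0.50, -0.79, 0.86]]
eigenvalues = [0.67, -0.16, 0.31]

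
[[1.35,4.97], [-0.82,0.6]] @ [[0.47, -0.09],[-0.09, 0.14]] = [[0.19, 0.57], [-0.44, 0.16]]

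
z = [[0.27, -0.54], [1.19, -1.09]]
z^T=[[0.27,1.19], [-0.54,-1.09]]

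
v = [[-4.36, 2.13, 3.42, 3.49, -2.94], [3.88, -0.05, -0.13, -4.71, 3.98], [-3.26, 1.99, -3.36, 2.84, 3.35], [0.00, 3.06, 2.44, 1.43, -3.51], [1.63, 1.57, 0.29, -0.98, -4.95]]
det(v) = -1061.168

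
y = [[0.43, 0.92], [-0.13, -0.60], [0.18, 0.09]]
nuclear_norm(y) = 1.37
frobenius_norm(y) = 1.20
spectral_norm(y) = 1.19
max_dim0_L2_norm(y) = 1.1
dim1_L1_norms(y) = [1.35, 0.73, 0.27]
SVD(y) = [[-0.85, -0.26], [0.51, -0.62], [-0.13, -0.74]] @ diag([1.1904954155393395, 0.1772587531825027]) @ [[-0.38, -0.92],  [-0.92, 0.38]]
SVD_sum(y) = [[0.39, 0.94], [-0.23, -0.56], [0.06, 0.14]] + [[0.04, -0.02], [0.1, -0.04], [0.12, -0.05]]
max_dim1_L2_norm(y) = 1.02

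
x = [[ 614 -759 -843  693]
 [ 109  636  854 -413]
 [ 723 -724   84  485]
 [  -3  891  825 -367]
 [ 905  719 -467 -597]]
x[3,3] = -367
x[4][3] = -597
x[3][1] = 891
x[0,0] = 614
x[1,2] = 854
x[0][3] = 693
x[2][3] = 485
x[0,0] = 614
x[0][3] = 693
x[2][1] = -724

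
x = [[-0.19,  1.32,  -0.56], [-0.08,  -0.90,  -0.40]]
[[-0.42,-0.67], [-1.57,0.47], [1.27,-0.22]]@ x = [[0.13, 0.05, 0.50], [0.26, -2.50, 0.69], [-0.22, 1.87, -0.62]]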